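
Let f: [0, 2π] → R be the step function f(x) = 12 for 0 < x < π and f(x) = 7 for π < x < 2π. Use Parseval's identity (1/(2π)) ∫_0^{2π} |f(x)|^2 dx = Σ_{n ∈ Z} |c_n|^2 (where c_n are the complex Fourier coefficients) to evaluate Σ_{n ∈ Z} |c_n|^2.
Σ |c_n|^2 = 193/2

Parseval equates the L^2 energy of f (normalised by 1/(2π)) with the ℓ^2 sum of its Fourier coefficients: (1/(2π)) ∫_0^{2π} |f|^2 = Σ |c_n|^2.
Compute the left side: (1/(2π)) [∫_0^π 12^2 dx + ∫_π^{2π} 7^2 dx] = (1/(2π)) · (144π + 49π) = (144 + 49)/2 = 193/2.
So Σ_{n ∈ Z} |c_n|^2 = 193/2.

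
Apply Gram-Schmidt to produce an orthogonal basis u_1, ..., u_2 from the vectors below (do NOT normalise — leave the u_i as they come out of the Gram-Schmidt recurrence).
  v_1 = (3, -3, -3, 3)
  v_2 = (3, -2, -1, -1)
Orthogonal basis:
  u_1 = (3, -3, -3, 3)
  u_2 = (7/4, -3/4, 1/4, -9/4)

Apply the Gram-Schmidt recurrence
  u_1 = v_1
  u_i = v_i − Σ_{j<i} ((v_i · u_j) / (u_j · u_j)) · u_j.

Step by step this gives:
  u_1 = (3, -3, -3, 3)
  u_2 = (7/4, -3/4, 1/4, -9/4)

Orthogonality check:
  u_2 · u_1 = 0 (should be 0)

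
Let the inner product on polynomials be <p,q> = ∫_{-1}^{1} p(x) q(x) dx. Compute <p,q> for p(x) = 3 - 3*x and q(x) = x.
<p,q> = -2

Expand the product: p(x)·q(x) = -3*x^2 + 3*x.
∫_{-1}^{1} of each monomial x^k gives [2/(k+1) if k even, 0 if k odd]. Integrating term-by-term (or equivalently evaluating the antiderivative F(x) = -x^3 + 3*x^2/2 at the endpoints):
  F(1) − F(−1) = 1/2 − (5/2) = -2.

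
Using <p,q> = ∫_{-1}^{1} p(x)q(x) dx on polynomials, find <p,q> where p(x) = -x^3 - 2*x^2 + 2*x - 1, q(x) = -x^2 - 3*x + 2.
<p,q> = -8

Expand the product: p(x)·q(x) = x^5 + 5*x^4 + 2*x^3 - 9*x^2 + 7*x - 2.
∫_{-1}^{1} of each monomial x^k gives [2/(k+1) if k even, 0 if k odd]. Integrating term-by-term (or equivalently evaluating the antiderivative F(x) = x^6/6 + x^5 + x^4/2 - 3*x^3 + 7*x^2/2 - 2*x at the endpoints):
  F(1) − F(−1) = 1/6 − (49/6) = -8.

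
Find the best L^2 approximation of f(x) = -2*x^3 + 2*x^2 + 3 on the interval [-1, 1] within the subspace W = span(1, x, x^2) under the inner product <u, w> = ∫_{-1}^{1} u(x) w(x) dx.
g(x) = 2*x^2 - 6*x/5 + 3

The best approximation g ∈ W is the orthogonal projection of f onto W. Writing g = a_0 + a_1 x + a_2 x^2, the coefficients solve the normal equations G · a = b where
  G_{ij} = <φ_i, φ_j> and b_i = <f, φ_i>, with φ_0 = 1, φ_1 = x, φ_2 = x^2.
G =
  [2, 0, 2/3]
  [0, 2/3, 0]
  [2/3, 0, 2/5],
b = (22/3, -4/5, 14/5).
Solving gives a_0 = 3, a_1 = -6/5, a_2 = 2, so
  g(x) = 2*x^2 - 6*x/5 + 3.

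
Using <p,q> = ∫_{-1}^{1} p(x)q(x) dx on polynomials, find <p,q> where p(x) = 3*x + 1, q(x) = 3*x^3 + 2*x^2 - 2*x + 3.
<p,q> = 104/15

Expand the product: p(x)·q(x) = 9*x^4 + 9*x^3 - 4*x^2 + 7*x + 3.
∫_{-1}^{1} of each monomial x^k gives [2/(k+1) if k even, 0 if k odd]. Integrating term-by-term (or equivalently evaluating the antiderivative F(x) = 9*x^5/5 + 9*x^4/4 - 4*x^3/3 + 7*x^2/2 + 3*x at the endpoints):
  F(1) − F(−1) = 553/60 − (137/60) = 104/15.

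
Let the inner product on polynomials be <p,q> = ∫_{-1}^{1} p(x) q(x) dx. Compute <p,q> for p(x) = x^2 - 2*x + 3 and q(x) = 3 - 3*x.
<p,q> = 24

Expand the product: p(x)·q(x) = -3*x^3 + 9*x^2 - 15*x + 9.
∫_{-1}^{1} of each monomial x^k gives [2/(k+1) if k even, 0 if k odd]. Integrating term-by-term (or equivalently evaluating the antiderivative F(x) = -3*x^4/4 + 3*x^3 - 15*x^2/2 + 9*x at the endpoints):
  F(1) − F(−1) = 15/4 − (-81/4) = 24.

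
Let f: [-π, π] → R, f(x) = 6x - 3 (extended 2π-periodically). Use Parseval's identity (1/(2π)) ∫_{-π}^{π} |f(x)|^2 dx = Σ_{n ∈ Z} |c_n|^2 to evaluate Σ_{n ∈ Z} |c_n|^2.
Σ |c_n|^2 = 12π^2 + 9

Expand and integrate term by term over [-π, π]:
  ∫ (6x)^2 dx = 36·(2π^3/3); ∫ 2·6·(-3)·x dx = 0 (odd integrand); ∫ (-3)^2 dx = 9·2π.
So (1/(2π)) ∫_{-π}^{π} (6x - 3)^2 dx = 36π^2/3 + 9 = 12π^2 + 9.
Parseval ⇒ Σ |c_n|^2 = 12π^2 + 9.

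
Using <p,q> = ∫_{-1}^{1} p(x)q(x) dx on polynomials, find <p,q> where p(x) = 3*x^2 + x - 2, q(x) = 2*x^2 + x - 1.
<p,q> = 12/5

Expand the product: p(x)·q(x) = 6*x^4 + 5*x^3 - 6*x^2 - 3*x + 2.
∫_{-1}^{1} of each monomial x^k gives [2/(k+1) if k even, 0 if k odd]. Integrating term-by-term (or equivalently evaluating the antiderivative F(x) = 6*x^5/5 + 5*x^4/4 - 2*x^3 - 3*x^2/2 + 2*x at the endpoints):
  F(1) − F(−1) = 19/20 − (-29/20) = 12/5.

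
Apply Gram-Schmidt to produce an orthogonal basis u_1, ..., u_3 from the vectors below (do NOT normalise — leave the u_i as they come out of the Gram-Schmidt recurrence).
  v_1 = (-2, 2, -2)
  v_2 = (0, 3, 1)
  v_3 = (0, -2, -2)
Orthogonal basis:
  u_1 = (-2, 2, -2)
  u_2 = (2/3, 7/3, 5/3)
  u_3 = (8/13, 2/13, -6/13)

Apply the Gram-Schmidt recurrence
  u_1 = v_1
  u_i = v_i − Σ_{j<i} ((v_i · u_j) / (u_j · u_j)) · u_j.

Step by step this gives:
  u_1 = (-2, 2, -2)
  u_2 = (2/3, 7/3, 5/3)
  u_3 = (8/13, 2/13, -6/13)

Orthogonality check:
  u_2 · u_1 = 0 (should be 0)
  u_3 · u_1 = 0 (should be 0)
  u_3 · u_2 = 0 (should be 0)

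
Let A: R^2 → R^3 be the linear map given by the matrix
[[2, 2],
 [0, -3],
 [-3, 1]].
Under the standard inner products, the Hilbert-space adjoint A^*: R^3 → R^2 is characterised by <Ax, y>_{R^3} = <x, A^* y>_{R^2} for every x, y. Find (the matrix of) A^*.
A^* = A^T =
[[2, 0, -3],
 [2, -3, 1]]

For real matrices with standard dot products, the defining identity <Ax, y> = <x, A^* y> gives (Ax)^T y = x^T (A^*) y, i.e. x^T A^T y = x^T (A^*) y. Since this holds for all x, y, we must have A^* = A^T. Therefore
A^* =
[[2, 0, -3],
 [2, -3, 1]].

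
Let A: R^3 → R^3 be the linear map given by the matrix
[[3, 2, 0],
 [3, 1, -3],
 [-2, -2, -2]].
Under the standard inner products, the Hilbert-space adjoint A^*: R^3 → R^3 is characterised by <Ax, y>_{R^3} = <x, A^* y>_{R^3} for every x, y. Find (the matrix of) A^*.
A^* = A^T =
[[3, 3, -2],
 [2, 1, -2],
 [0, -3, -2]]

For real matrices with standard dot products, the defining identity <Ax, y> = <x, A^* y> gives (Ax)^T y = x^T (A^*) y, i.e. x^T A^T y = x^T (A^*) y. Since this holds for all x, y, we must have A^* = A^T. Therefore
A^* =
[[3, 3, -2],
 [2, 1, -2],
 [0, -3, -2]].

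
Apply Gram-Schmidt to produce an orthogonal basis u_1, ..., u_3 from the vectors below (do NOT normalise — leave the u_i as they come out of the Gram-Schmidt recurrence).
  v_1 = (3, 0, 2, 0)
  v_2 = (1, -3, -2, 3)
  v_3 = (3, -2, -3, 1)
Orthogonal basis:
  u_1 = (3, 0, 2, 0)
  u_2 = (16/13, -3, -24/13, 3)
  u_3 = (198/149, 115/298, -297/149, -413/298)

Apply the Gram-Schmidt recurrence
  u_1 = v_1
  u_i = v_i − Σ_{j<i} ((v_i · u_j) / (u_j · u_j)) · u_j.

Step by step this gives:
  u_1 = (3, 0, 2, 0)
  u_2 = (16/13, -3, -24/13, 3)
  u_3 = (198/149, 115/298, -297/149, -413/298)

Orthogonality check:
  u_2 · u_1 = 0 (should be 0)
  u_3 · u_1 = 0 (should be 0)
  u_3 · u_2 = 0 (should be 0)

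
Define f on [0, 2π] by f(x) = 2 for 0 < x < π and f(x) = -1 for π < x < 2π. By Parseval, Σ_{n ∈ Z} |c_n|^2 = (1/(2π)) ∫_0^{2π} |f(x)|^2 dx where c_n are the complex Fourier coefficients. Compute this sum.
Σ |c_n|^2 = 5/2

Parseval equates the L^2 energy of f (normalised by 1/(2π)) with the ℓ^2 sum of its Fourier coefficients: (1/(2π)) ∫_0^{2π} |f|^2 = Σ |c_n|^2.
Compute the left side: (1/(2π)) [∫_0^π 2^2 dx + ∫_π^{2π} (-1)^2 dx] = (1/(2π)) · (4π + 1π) = (4 + 1)/2 = 5/2.
So Σ_{n ∈ Z} |c_n|^2 = 5/2.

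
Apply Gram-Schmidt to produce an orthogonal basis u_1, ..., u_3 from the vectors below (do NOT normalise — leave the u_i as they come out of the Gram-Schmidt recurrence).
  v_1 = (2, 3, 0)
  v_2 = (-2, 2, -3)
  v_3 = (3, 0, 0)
Orthogonal basis:
  u_1 = (2, 3, 0)
  u_2 = (-30/13, 20/13, -3)
  u_3 = (243/217, -162/217, -270/217)

Apply the Gram-Schmidt recurrence
  u_1 = v_1
  u_i = v_i − Σ_{j<i} ((v_i · u_j) / (u_j · u_j)) · u_j.

Step by step this gives:
  u_1 = (2, 3, 0)
  u_2 = (-30/13, 20/13, -3)
  u_3 = (243/217, -162/217, -270/217)

Orthogonality check:
  u_2 · u_1 = 0 (should be 0)
  u_3 · u_1 = 0 (should be 0)
  u_3 · u_2 = 0 (should be 0)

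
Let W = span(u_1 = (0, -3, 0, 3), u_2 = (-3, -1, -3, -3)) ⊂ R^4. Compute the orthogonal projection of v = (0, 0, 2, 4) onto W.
proj_W(v) = (21/13, -12/13, 21/13, 40/13)

Set up U = [u_1 | ... | u_2] ∈ R^(4×2). The projector onto W = col(U) is P = U (U^T U)^(-1) U^T.
Compute U^T U =
  [18, -6]
  [-6, 28],
and U^T v = (12, -18).
Solve U^T U · c = U^T v for the coefficients: c = (19/39, -7/13). The projection is proj_W(v) = U c.
Check: (v - proj_W(v)) · u_1 = 0  (should be 0).
Check: (v - proj_W(v)) · u_2 = 0  (should be 0).
Result: proj_W(v) = (21/13, -12/13, 21/13, 40/13).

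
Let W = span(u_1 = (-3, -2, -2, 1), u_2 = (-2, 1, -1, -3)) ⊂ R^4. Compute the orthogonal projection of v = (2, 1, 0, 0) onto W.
proj_W(v) = (131/87, 64/87, 28/29, -7/87)

Set up U = [u_1 | ... | u_2] ∈ R^(4×2). The projector onto W = col(U) is P = U (U^T U)^(-1) U^T.
Compute U^T U =
  [18, 3]
  [3, 15],
and U^T v = (-8, -3).
Solve U^T U · c = U^T v for the coefficients: c = (-37/87, -10/87). The projection is proj_W(v) = U c.
Check: (v - proj_W(v)) · u_1 = 0  (should be 0).
Check: (v - proj_W(v)) · u_2 = 0  (should be 0).
Result: proj_W(v) = (131/87, 64/87, 28/29, -7/87).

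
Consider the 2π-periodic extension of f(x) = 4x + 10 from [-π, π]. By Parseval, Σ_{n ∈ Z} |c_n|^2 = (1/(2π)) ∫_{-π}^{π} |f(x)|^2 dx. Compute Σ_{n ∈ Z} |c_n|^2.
Σ |c_n|^2 = 16π^2/3 + 100

Expand and integrate term by term over [-π, π]:
  ∫ (4x)^2 dx = 16·(2π^3/3); ∫ 2·4·(10)·x dx = 0 (odd integrand); ∫ 10^2 dx = 100·2π.
So (1/(2π)) ∫_{-π}^{π} (4x + 10)^2 dx = 16π^2/3 + 100 = 16π^2/3 + 100.
Parseval ⇒ Σ |c_n|^2 = 16π^2/3 + 100.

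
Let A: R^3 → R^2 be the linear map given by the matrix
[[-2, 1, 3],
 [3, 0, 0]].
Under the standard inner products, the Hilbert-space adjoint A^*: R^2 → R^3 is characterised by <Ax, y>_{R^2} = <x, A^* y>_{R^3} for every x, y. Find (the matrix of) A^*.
A^* = A^T =
[[-2, 3],
 [1, 0],
 [3, 0]]

For real matrices with standard dot products, the defining identity <Ax, y> = <x, A^* y> gives (Ax)^T y = x^T (A^*) y, i.e. x^T A^T y = x^T (A^*) y. Since this holds for all x, y, we must have A^* = A^T. Therefore
A^* =
[[-2, 3],
 [1, 0],
 [3, 0]].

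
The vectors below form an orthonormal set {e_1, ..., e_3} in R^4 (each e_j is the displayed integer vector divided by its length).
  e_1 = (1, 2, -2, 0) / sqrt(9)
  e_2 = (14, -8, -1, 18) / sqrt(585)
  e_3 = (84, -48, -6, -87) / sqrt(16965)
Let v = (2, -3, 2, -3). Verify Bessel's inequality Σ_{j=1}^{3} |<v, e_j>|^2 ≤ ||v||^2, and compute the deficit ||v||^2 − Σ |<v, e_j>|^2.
Σ |<v, e_j>|^2 = 745/29; ||v||^2 = 26; deficit = 9/29

Write each e_j = u_j / sqrt(<u_j, u_j>) where u_j is the displayed integer vector. Then <v, e_j> = <v, u_j> / sqrt(<u_j, u_j>), so |<v, e_j>|^2 = <v, u_j>^2 / <u_j, u_j>.
Coefficients: <v, e_1> = -8/sqrt(9), <v, e_2> = -4/sqrt(585), <v, e_3> = 561/sqrt(16965).
Square and sum: Σ |<v, e_j>|^2 = 745/29.
Compute ||v||^2 = v·v = 26.
Deficit = 26 − 745/29 = 9/29 ≥ 0, confirming Bessel's inequality. (The deficit equals ||v − Σ <v,e_j> e_j||^2, the squared distance from v to span{e_j}.)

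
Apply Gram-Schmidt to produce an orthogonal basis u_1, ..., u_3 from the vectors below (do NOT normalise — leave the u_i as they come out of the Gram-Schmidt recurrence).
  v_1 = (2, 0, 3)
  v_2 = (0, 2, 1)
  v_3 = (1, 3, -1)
Orthogonal basis:
  u_1 = (2, 0, 3)
  u_2 = (-6/13, 2, 4/13)
  u_3 = (12/7, 4/7, -8/7)

Apply the Gram-Schmidt recurrence
  u_1 = v_1
  u_i = v_i − Σ_{j<i} ((v_i · u_j) / (u_j · u_j)) · u_j.

Step by step this gives:
  u_1 = (2, 0, 3)
  u_2 = (-6/13, 2, 4/13)
  u_3 = (12/7, 4/7, -8/7)

Orthogonality check:
  u_2 · u_1 = 0 (should be 0)
  u_3 · u_1 = 0 (should be 0)
  u_3 · u_2 = 0 (should be 0)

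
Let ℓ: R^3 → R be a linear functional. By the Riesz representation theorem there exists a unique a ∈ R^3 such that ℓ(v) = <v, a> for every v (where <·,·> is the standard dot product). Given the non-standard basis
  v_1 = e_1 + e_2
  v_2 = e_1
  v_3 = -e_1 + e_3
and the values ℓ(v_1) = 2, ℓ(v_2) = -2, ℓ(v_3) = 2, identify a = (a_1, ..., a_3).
a = (-2, 4, 0)

Write a = (a_1, ..., a_3) in the standard basis. For each basis vector v_i, ℓ(v_i) = <v_i, a> is a linear equation in the a_j's. Collect the n equations into a matrix system V a = ℓ, where row i of V is v_i (expressed in the standard basis). Since V is invertible (lower-triangular with 1s on the diagonal, up to permutation), solve by back-substitution:
  V =
[[1, 1, 0],
 [1, 0, 0],
 [-1, 0, 1]]
  V a = (2, -2, 2)
Solving gives a = (-2, 4, 0).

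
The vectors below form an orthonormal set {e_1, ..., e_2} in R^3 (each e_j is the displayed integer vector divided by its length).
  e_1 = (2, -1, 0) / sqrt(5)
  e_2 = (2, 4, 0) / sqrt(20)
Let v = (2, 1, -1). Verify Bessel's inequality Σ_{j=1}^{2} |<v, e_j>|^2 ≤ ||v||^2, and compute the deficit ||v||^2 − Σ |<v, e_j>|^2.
Σ |<v, e_j>|^2 = 5; ||v||^2 = 6; deficit = 1

Write each e_j = u_j / sqrt(<u_j, u_j>) where u_j is the displayed integer vector. Then <v, e_j> = <v, u_j> / sqrt(<u_j, u_j>), so |<v, e_j>|^2 = <v, u_j>^2 / <u_j, u_j>.
Coefficients: <v, e_1> = 3/sqrt(5), <v, e_2> = 8/sqrt(20).
Square and sum: Σ |<v, e_j>|^2 = 5.
Compute ||v||^2 = v·v = 6.
Deficit = 6 − 5 = 1 ≥ 0, confirming Bessel's inequality. (The deficit equals ||v − Σ <v,e_j> e_j||^2, the squared distance from v to span{e_j}.)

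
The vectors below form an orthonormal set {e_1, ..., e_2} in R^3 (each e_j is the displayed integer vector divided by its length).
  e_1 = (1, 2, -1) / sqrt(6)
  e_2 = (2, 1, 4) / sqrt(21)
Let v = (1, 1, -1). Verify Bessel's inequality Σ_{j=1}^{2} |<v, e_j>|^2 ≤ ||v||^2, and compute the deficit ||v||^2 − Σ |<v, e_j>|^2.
Σ |<v, e_j>|^2 = 19/7; ||v||^2 = 3; deficit = 2/7

Write each e_j = u_j / sqrt(<u_j, u_j>) where u_j is the displayed integer vector. Then <v, e_j> = <v, u_j> / sqrt(<u_j, u_j>), so |<v, e_j>|^2 = <v, u_j>^2 / <u_j, u_j>.
Coefficients: <v, e_1> = 4/sqrt(6), <v, e_2> = -1/sqrt(21).
Square and sum: Σ |<v, e_j>|^2 = 19/7.
Compute ||v||^2 = v·v = 3.
Deficit = 3 − 19/7 = 2/7 ≥ 0, confirming Bessel's inequality. (The deficit equals ||v − Σ <v,e_j> e_j||^2, the squared distance from v to span{e_j}.)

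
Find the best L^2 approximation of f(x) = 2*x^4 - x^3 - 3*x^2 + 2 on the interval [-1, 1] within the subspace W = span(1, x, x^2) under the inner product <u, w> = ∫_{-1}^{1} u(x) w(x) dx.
g(x) = -9*x^2/7 - 3*x/5 + 64/35

The best approximation g ∈ W is the orthogonal projection of f onto W. Writing g = a_0 + a_1 x + a_2 x^2, the coefficients solve the normal equations G · a = b where
  G_{ij} = <φ_i, φ_j> and b_i = <f, φ_i>, with φ_0 = 1, φ_1 = x, φ_2 = x^2.
G =
  [2, 0, 2/3]
  [0, 2/3, 0]
  [2/3, 0, 2/5],
b = (14/5, -2/5, 74/105).
Solving gives a_0 = 64/35, a_1 = -3/5, a_2 = -9/7, so
  g(x) = -9*x^2/7 - 3*x/5 + 64/35.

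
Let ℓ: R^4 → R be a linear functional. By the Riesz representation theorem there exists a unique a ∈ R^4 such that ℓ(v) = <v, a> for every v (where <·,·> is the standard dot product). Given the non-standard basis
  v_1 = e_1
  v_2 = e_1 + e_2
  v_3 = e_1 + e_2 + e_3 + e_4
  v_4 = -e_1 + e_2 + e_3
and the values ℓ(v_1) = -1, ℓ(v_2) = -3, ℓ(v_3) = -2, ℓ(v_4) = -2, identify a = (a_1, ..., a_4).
a = (-1, -2, -1, 2)

Write a = (a_1, ..., a_4) in the standard basis. For each basis vector v_i, ℓ(v_i) = <v_i, a> is a linear equation in the a_j's. Collect the n equations into a matrix system V a = ℓ, where row i of V is v_i (expressed in the standard basis). Since V is invertible (lower-triangular with 1s on the diagonal, up to permutation), solve by back-substitution:
  V =
[[1, 0, 0, 0],
 [1, 1, 0, 0],
 [1, 1, 1, 1],
 [-1, 1, 1, 0]]
  V a = (-1, -3, -2, -2)
Solving gives a = (-1, -2, -1, 2).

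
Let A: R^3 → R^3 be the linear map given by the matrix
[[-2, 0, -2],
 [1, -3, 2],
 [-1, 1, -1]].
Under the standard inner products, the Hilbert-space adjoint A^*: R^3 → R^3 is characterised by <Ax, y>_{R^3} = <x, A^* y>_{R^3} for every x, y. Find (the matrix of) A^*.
A^* = A^T =
[[-2, 1, -1],
 [0, -3, 1],
 [-2, 2, -1]]

For real matrices with standard dot products, the defining identity <Ax, y> = <x, A^* y> gives (Ax)^T y = x^T (A^*) y, i.e. x^T A^T y = x^T (A^*) y. Since this holds for all x, y, we must have A^* = A^T. Therefore
A^* =
[[-2, 1, -1],
 [0, -3, 1],
 [-2, 2, -1]].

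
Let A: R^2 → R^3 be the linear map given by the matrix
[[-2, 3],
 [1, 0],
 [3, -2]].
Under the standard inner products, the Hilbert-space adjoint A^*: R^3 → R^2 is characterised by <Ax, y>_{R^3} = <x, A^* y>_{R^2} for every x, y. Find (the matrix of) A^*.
A^* = A^T =
[[-2, 1, 3],
 [3, 0, -2]]

For real matrices with standard dot products, the defining identity <Ax, y> = <x, A^* y> gives (Ax)^T y = x^T (A^*) y, i.e. x^T A^T y = x^T (A^*) y. Since this holds for all x, y, we must have A^* = A^T. Therefore
A^* =
[[-2, 1, 3],
 [3, 0, -2]].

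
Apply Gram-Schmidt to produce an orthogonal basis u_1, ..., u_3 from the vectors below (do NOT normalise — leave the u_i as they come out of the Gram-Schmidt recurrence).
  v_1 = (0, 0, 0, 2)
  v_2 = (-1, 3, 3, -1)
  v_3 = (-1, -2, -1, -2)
Orthogonal basis:
  u_1 = (0, 0, 0, 2)
  u_2 = (-1, 3, 3, 0)
  u_3 = (-27/19, -14/19, 5/19, 0)

Apply the Gram-Schmidt recurrence
  u_1 = v_1
  u_i = v_i − Σ_{j<i} ((v_i · u_j) / (u_j · u_j)) · u_j.

Step by step this gives:
  u_1 = (0, 0, 0, 2)
  u_2 = (-1, 3, 3, 0)
  u_3 = (-27/19, -14/19, 5/19, 0)

Orthogonality check:
  u_2 · u_1 = 0 (should be 0)
  u_3 · u_1 = 0 (should be 0)
  u_3 · u_2 = 0 (should be 0)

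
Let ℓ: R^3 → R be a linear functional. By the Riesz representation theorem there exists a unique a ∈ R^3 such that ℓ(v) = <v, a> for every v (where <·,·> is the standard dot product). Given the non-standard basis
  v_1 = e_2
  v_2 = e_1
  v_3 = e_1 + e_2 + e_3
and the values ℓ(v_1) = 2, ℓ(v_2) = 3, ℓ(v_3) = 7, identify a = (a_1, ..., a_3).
a = (3, 2, 2)

Write a = (a_1, ..., a_3) in the standard basis. For each basis vector v_i, ℓ(v_i) = <v_i, a> is a linear equation in the a_j's. Collect the n equations into a matrix system V a = ℓ, where row i of V is v_i (expressed in the standard basis). Since V is invertible (lower-triangular with 1s on the diagonal, up to permutation), solve by back-substitution:
  V =
[[0, 1, 0],
 [1, 0, 0],
 [1, 1, 1]]
  V a = (2, 3, 7)
Solving gives a = (3, 2, 2).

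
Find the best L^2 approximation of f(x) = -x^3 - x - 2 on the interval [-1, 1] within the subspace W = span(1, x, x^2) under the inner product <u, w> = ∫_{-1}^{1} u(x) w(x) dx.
g(x) = -8*x/5 - 2

The best approximation g ∈ W is the orthogonal projection of f onto W. Writing g = a_0 + a_1 x + a_2 x^2, the coefficients solve the normal equations G · a = b where
  G_{ij} = <φ_i, φ_j> and b_i = <f, φ_i>, with φ_0 = 1, φ_1 = x, φ_2 = x^2.
G =
  [2, 0, 2/3]
  [0, 2/3, 0]
  [2/3, 0, 2/5],
b = (-4, -16/15, -4/3).
Solving gives a_0 = -2, a_1 = -8/5, a_2 = 0, so
  g(x) = -8*x/5 - 2.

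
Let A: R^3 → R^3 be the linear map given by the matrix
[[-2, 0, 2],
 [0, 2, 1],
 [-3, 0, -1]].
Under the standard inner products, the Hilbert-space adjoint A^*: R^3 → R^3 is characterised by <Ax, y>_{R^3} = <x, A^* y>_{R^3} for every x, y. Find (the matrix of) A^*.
A^* = A^T =
[[-2, 0, -3],
 [0, 2, 0],
 [2, 1, -1]]

For real matrices with standard dot products, the defining identity <Ax, y> = <x, A^* y> gives (Ax)^T y = x^T (A^*) y, i.e. x^T A^T y = x^T (A^*) y. Since this holds for all x, y, we must have A^* = A^T. Therefore
A^* =
[[-2, 0, -3],
 [0, 2, 0],
 [2, 1, -1]].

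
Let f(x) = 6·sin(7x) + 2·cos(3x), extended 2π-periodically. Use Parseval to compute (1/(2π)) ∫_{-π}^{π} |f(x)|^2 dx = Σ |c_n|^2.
Σ |c_n|^2 = 20

Expand |f|^2 and use orthogonality of {sin(nx), cos(mx)} on [-π, π]:
  ∫_{-π}^{π} sin(nx)^2 dx = π, ∫ cos(mx)^2 dx = π, and cross terms integrate to 0.
So ∫_{-π}^{π} f(x)^2 dx = 6^2 · π + 2^2 · π = (36 + 4)π.
Divide by 2π: (36 + 4)/2 = 20.
By Parseval, this equals Σ |c_n|^2.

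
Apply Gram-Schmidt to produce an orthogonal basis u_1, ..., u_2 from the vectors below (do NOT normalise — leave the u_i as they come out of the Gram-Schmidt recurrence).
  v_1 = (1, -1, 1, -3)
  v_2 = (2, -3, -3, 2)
Orthogonal basis:
  u_1 = (1, -1, 1, -3)
  u_2 = (7/3, -10/3, -8/3, 1)

Apply the Gram-Schmidt recurrence
  u_1 = v_1
  u_i = v_i − Σ_{j<i} ((v_i · u_j) / (u_j · u_j)) · u_j.

Step by step this gives:
  u_1 = (1, -1, 1, -3)
  u_2 = (7/3, -10/3, -8/3, 1)

Orthogonality check:
  u_2 · u_1 = 0 (should be 0)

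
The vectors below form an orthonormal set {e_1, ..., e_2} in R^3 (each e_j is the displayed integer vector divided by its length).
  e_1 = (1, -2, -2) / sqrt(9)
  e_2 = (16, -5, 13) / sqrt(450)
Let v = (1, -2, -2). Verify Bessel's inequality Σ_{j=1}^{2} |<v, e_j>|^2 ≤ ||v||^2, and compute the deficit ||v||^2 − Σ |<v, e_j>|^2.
Σ |<v, e_j>|^2 = 9; ||v||^2 = 9; deficit = 0

Write each e_j = u_j / sqrt(<u_j, u_j>) where u_j is the displayed integer vector. Then <v, e_j> = <v, u_j> / sqrt(<u_j, u_j>), so |<v, e_j>|^2 = <v, u_j>^2 / <u_j, u_j>.
Coefficients: <v, e_1> = 9/sqrt(9), <v, e_2> = 0/sqrt(450).
Square and sum: Σ |<v, e_j>|^2 = 9.
Compute ||v||^2 = v·v = 9.
Deficit = 9 − 9 = 0 ≥ 0, confirming Bessel's inequality. (The deficit equals ||v − Σ <v,e_j> e_j||^2, the squared distance from v to span{e_j}.)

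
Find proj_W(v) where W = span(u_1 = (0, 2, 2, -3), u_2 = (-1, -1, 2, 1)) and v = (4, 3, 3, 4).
proj_W(v) = (-51/118, -45/118, 54/59, 21/59)

Set up U = [u_1 | ... | u_2] ∈ R^(4×2). The projector onto W = col(U) is P = U (U^T U)^(-1) U^T.
Compute U^T U =
  [17, -1]
  [-1, 7],
and U^T v = (0, 3).
Solve U^T U · c = U^T v for the coefficients: c = (3/118, 51/118). The projection is proj_W(v) = U c.
Check: (v - proj_W(v)) · u_1 = 0  (should be 0).
Check: (v - proj_W(v)) · u_2 = 0  (should be 0).
Result: proj_W(v) = (-51/118, -45/118, 54/59, 21/59).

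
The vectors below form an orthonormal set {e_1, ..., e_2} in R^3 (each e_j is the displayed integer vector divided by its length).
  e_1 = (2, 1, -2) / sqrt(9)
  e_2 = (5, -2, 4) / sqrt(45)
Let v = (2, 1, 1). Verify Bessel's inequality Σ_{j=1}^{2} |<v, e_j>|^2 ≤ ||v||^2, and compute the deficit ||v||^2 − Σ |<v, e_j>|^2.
Σ |<v, e_j>|^2 = 21/5; ||v||^2 = 6; deficit = 9/5

Write each e_j = u_j / sqrt(<u_j, u_j>) where u_j is the displayed integer vector. Then <v, e_j> = <v, u_j> / sqrt(<u_j, u_j>), so |<v, e_j>|^2 = <v, u_j>^2 / <u_j, u_j>.
Coefficients: <v, e_1> = 3/sqrt(9), <v, e_2> = 12/sqrt(45).
Square and sum: Σ |<v, e_j>|^2 = 21/5.
Compute ||v||^2 = v·v = 6.
Deficit = 6 − 21/5 = 9/5 ≥ 0, confirming Bessel's inequality. (The deficit equals ||v − Σ <v,e_j> e_j||^2, the squared distance from v to span{e_j}.)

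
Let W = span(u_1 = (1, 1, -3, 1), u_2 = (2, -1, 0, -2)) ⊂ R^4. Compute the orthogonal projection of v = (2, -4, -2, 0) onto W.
proj_W(v) = (244/107, -56/107, -132/107, -156/107)

Set up U = [u_1 | ... | u_2] ∈ R^(4×2). The projector onto W = col(U) is P = U (U^T U)^(-1) U^T.
Compute U^T U =
  [12, -1]
  [-1, 9],
and U^T v = (4, 8).
Solve U^T U · c = U^T v for the coefficients: c = (44/107, 100/107). The projection is proj_W(v) = U c.
Check: (v - proj_W(v)) · u_1 = 0  (should be 0).
Check: (v - proj_W(v)) · u_2 = 0  (should be 0).
Result: proj_W(v) = (244/107, -56/107, -132/107, -156/107).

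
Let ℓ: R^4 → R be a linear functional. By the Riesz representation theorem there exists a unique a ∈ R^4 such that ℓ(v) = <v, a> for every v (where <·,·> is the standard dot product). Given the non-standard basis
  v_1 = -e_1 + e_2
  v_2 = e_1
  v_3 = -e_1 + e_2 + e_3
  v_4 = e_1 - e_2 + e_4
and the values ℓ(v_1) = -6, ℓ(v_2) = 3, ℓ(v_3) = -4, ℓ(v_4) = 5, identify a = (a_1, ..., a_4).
a = (3, -3, 2, -1)

Write a = (a_1, ..., a_4) in the standard basis. For each basis vector v_i, ℓ(v_i) = <v_i, a> is a linear equation in the a_j's. Collect the n equations into a matrix system V a = ℓ, where row i of V is v_i (expressed in the standard basis). Since V is invertible (lower-triangular with 1s on the diagonal, up to permutation), solve by back-substitution:
  V =
[[-1, 1, 0, 0],
 [1, 0, 0, 0],
 [-1, 1, 1, 0],
 [1, -1, 0, 1]]
  V a = (-6, 3, -4, 5)
Solving gives a = (3, -3, 2, -1).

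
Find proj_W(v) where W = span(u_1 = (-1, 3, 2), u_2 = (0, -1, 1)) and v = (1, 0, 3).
proj_W(v) = (-13/27, -8/27, 73/27)

Set up U = [u_1 | ... | u_2] ∈ R^(3×2). The projector onto W = col(U) is P = U (U^T U)^(-1) U^T.
Compute U^T U =
  [14, -1]
  [-1, 2],
and U^T v = (5, 3).
Solve U^T U · c = U^T v for the coefficients: c = (13/27, 47/27). The projection is proj_W(v) = U c.
Check: (v - proj_W(v)) · u_1 = 0  (should be 0).
Check: (v - proj_W(v)) · u_2 = 0  (should be 0).
Result: proj_W(v) = (-13/27, -8/27, 73/27).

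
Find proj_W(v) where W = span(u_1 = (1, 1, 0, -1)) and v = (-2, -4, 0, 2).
proj_W(v) = (-8/3, -8/3, 0, 8/3)

Set up U = [u_1 | ... | u_1] ∈ R^(4×1). The projector onto W = col(U) is P = U (U^T U)^(-1) U^T.
Compute U^T U =
  [3],
and U^T v = (-8).
Solve U^T U · c = U^T v for the coefficients: c = (-8/3). The projection is proj_W(v) = U c.
Check: (v - proj_W(v)) · u_1 = 0  (should be 0).
Result: proj_W(v) = (-8/3, -8/3, 0, 8/3).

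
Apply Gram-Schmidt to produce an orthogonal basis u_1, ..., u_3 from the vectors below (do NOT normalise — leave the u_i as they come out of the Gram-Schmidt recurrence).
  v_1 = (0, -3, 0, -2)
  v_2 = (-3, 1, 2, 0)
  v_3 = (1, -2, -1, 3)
Orthogonal basis:
  u_1 = (0, -3, 0, -2)
  u_2 = (-3, 4/13, 2, -6/13)
  u_3 = (-100/173, -318/173, 9/173, 477/173)

Apply the Gram-Schmidt recurrence
  u_1 = v_1
  u_i = v_i − Σ_{j<i} ((v_i · u_j) / (u_j · u_j)) · u_j.

Step by step this gives:
  u_1 = (0, -3, 0, -2)
  u_2 = (-3, 4/13, 2, -6/13)
  u_3 = (-100/173, -318/173, 9/173, 477/173)

Orthogonality check:
  u_2 · u_1 = 0 (should be 0)
  u_3 · u_1 = 0 (should be 0)
  u_3 · u_2 = 0 (should be 0)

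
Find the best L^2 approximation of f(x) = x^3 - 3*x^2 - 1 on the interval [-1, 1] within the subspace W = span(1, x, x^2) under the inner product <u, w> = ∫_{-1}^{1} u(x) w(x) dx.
g(x) = -3*x^2 + 3*x/5 - 1

The best approximation g ∈ W is the orthogonal projection of f onto W. Writing g = a_0 + a_1 x + a_2 x^2, the coefficients solve the normal equations G · a = b where
  G_{ij} = <φ_i, φ_j> and b_i = <f, φ_i>, with φ_0 = 1, φ_1 = x, φ_2 = x^2.
G =
  [2, 0, 2/3]
  [0, 2/3, 0]
  [2/3, 0, 2/5],
b = (-4, 2/5, -28/15).
Solving gives a_0 = -1, a_1 = 3/5, a_2 = -3, so
  g(x) = -3*x^2 + 3*x/5 - 1.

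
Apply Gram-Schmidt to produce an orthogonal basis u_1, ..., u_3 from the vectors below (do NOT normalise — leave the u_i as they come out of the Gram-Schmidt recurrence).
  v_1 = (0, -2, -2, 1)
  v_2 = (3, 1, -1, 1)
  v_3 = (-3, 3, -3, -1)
Orthogonal basis:
  u_1 = (0, -2, -2, 1)
  u_2 = (3, 11/9, -7/9, 8/9)
  u_3 = (-216/107, 340/107, -372/107, -64/107)

Apply the Gram-Schmidt recurrence
  u_1 = v_1
  u_i = v_i − Σ_{j<i} ((v_i · u_j) / (u_j · u_j)) · u_j.

Step by step this gives:
  u_1 = (0, -2, -2, 1)
  u_2 = (3, 11/9, -7/9, 8/9)
  u_3 = (-216/107, 340/107, -372/107, -64/107)

Orthogonality check:
  u_2 · u_1 = 0 (should be 0)
  u_3 · u_1 = 0 (should be 0)
  u_3 · u_2 = 0 (should be 0)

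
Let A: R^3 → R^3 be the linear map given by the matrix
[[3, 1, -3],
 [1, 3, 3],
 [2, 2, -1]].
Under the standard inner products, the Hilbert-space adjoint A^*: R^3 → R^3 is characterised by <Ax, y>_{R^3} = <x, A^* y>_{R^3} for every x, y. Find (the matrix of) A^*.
A^* = A^T =
[[3, 1, 2],
 [1, 3, 2],
 [-3, 3, -1]]

For real matrices with standard dot products, the defining identity <Ax, y> = <x, A^* y> gives (Ax)^T y = x^T (A^*) y, i.e. x^T A^T y = x^T (A^*) y. Since this holds for all x, y, we must have A^* = A^T. Therefore
A^* =
[[3, 1, 2],
 [1, 3, 2],
 [-3, 3, -1]].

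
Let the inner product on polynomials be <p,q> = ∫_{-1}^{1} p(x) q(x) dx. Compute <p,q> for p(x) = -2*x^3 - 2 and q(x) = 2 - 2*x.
<p,q> = -32/5

Expand the product: p(x)·q(x) = 4*x^4 - 4*x^3 + 4*x - 4.
∫_{-1}^{1} of each monomial x^k gives [2/(k+1) if k even, 0 if k odd]. Integrating term-by-term (or equivalently evaluating the antiderivative F(x) = 4*x^5/5 - x^4 + 2*x^2 - 4*x at the endpoints):
  F(1) − F(−1) = -11/5 − (21/5) = -32/5.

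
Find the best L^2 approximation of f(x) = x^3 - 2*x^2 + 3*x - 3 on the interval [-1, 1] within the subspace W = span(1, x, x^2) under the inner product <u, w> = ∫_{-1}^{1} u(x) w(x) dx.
g(x) = -2*x^2 + 18*x/5 - 3

The best approximation g ∈ W is the orthogonal projection of f onto W. Writing g = a_0 + a_1 x + a_2 x^2, the coefficients solve the normal equations G · a = b where
  G_{ij} = <φ_i, φ_j> and b_i = <f, φ_i>, with φ_0 = 1, φ_1 = x, φ_2 = x^2.
G =
  [2, 0, 2/3]
  [0, 2/3, 0]
  [2/3, 0, 2/5],
b = (-22/3, 12/5, -14/5).
Solving gives a_0 = -3, a_1 = 18/5, a_2 = -2, so
  g(x) = -2*x^2 + 18*x/5 - 3.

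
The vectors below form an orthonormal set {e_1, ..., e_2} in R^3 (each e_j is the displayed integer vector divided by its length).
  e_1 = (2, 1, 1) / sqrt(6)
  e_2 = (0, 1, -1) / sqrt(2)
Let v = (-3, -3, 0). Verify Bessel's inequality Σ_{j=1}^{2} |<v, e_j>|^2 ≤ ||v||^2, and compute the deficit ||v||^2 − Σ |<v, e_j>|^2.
Σ |<v, e_j>|^2 = 18; ||v||^2 = 18; deficit = 0

Write each e_j = u_j / sqrt(<u_j, u_j>) where u_j is the displayed integer vector. Then <v, e_j> = <v, u_j> / sqrt(<u_j, u_j>), so |<v, e_j>|^2 = <v, u_j>^2 / <u_j, u_j>.
Coefficients: <v, e_1> = -9/sqrt(6), <v, e_2> = -3/sqrt(2).
Square and sum: Σ |<v, e_j>|^2 = 18.
Compute ||v||^2 = v·v = 18.
Deficit = 18 − 18 = 0 ≥ 0, confirming Bessel's inequality. (The deficit equals ||v − Σ <v,e_j> e_j||^2, the squared distance from v to span{e_j}.)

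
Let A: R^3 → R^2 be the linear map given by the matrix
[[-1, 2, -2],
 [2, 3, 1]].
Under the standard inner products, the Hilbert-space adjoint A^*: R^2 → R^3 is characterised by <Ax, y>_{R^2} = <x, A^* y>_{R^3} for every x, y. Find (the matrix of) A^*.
A^* = A^T =
[[-1, 2],
 [2, 3],
 [-2, 1]]

For real matrices with standard dot products, the defining identity <Ax, y> = <x, A^* y> gives (Ax)^T y = x^T (A^*) y, i.e. x^T A^T y = x^T (A^*) y. Since this holds for all x, y, we must have A^* = A^T. Therefore
A^* =
[[-1, 2],
 [2, 3],
 [-2, 1]].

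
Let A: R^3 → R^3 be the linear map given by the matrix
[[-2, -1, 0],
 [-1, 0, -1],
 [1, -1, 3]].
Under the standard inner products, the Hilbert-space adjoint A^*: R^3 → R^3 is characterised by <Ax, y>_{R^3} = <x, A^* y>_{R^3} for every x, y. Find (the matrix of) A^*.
A^* = A^T =
[[-2, -1, 1],
 [-1, 0, -1],
 [0, -1, 3]]

For real matrices with standard dot products, the defining identity <Ax, y> = <x, A^* y> gives (Ax)^T y = x^T (A^*) y, i.e. x^T A^T y = x^T (A^*) y. Since this holds for all x, y, we must have A^* = A^T. Therefore
A^* =
[[-2, -1, 1],
 [-1, 0, -1],
 [0, -1, 3]].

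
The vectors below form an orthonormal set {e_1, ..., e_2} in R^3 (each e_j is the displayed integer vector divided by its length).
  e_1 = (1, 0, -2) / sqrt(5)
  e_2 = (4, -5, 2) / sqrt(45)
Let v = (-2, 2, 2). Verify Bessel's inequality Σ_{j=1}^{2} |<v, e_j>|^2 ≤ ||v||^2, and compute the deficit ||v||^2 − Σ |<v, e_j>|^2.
Σ |<v, e_j>|^2 = 104/9; ||v||^2 = 12; deficit = 4/9

Write each e_j = u_j / sqrt(<u_j, u_j>) where u_j is the displayed integer vector. Then <v, e_j> = <v, u_j> / sqrt(<u_j, u_j>), so |<v, e_j>|^2 = <v, u_j>^2 / <u_j, u_j>.
Coefficients: <v, e_1> = -6/sqrt(5), <v, e_2> = -14/sqrt(45).
Square and sum: Σ |<v, e_j>|^2 = 104/9.
Compute ||v||^2 = v·v = 12.
Deficit = 12 − 104/9 = 4/9 ≥ 0, confirming Bessel's inequality. (The deficit equals ||v − Σ <v,e_j> e_j||^2, the squared distance from v to span{e_j}.)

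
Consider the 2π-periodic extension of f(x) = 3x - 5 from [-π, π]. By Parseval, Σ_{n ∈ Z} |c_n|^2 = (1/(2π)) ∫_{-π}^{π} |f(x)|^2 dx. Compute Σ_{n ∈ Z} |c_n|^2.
Σ |c_n|^2 = 3π^2 + 25

Expand and integrate term by term over [-π, π]:
  ∫ (3x)^2 dx = 9·(2π^3/3); ∫ 2·3·(-5)·x dx = 0 (odd integrand); ∫ (-5)^2 dx = 25·2π.
So (1/(2π)) ∫_{-π}^{π} (3x - 5)^2 dx = 9π^2/3 + 25 = 3π^2 + 25.
Parseval ⇒ Σ |c_n|^2 = 3π^2 + 25.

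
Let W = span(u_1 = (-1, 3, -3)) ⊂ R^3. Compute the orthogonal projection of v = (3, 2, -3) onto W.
proj_W(v) = (-12/19, 36/19, -36/19)

Set up U = [u_1 | ... | u_1] ∈ R^(3×1). The projector onto W = col(U) is P = U (U^T U)^(-1) U^T.
Compute U^T U =
  [19],
and U^T v = (12).
Solve U^T U · c = U^T v for the coefficients: c = (12/19). The projection is proj_W(v) = U c.
Check: (v - proj_W(v)) · u_1 = 0  (should be 0).
Result: proj_W(v) = (-12/19, 36/19, -36/19).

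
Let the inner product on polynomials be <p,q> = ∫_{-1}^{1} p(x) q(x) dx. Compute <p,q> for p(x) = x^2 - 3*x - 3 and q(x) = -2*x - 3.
<p,q> = 20

Expand the product: p(x)·q(x) = -2*x^3 + 3*x^2 + 15*x + 9.
∫_{-1}^{1} of each monomial x^k gives [2/(k+1) if k even, 0 if k odd]. Integrating term-by-term (or equivalently evaluating the antiderivative F(x) = -x^4/2 + x^3 + 15*x^2/2 + 9*x at the endpoints):
  F(1) − F(−1) = 17 − (-3) = 20.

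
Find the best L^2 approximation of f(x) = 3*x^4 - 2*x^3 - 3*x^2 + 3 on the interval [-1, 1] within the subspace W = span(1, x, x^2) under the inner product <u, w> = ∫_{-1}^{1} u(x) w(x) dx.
g(x) = -3*x^2/7 - 6*x/5 + 96/35

The best approximation g ∈ W is the orthogonal projection of f onto W. Writing g = a_0 + a_1 x + a_2 x^2, the coefficients solve the normal equations G · a = b where
  G_{ij} = <φ_i, φ_j> and b_i = <f, φ_i>, with φ_0 = 1, φ_1 = x, φ_2 = x^2.
G =
  [2, 0, 2/3]
  [0, 2/3, 0]
  [2/3, 0, 2/5],
b = (26/5, -4/5, 58/35).
Solving gives a_0 = 96/35, a_1 = -6/5, a_2 = -3/7, so
  g(x) = -3*x^2/7 - 6*x/5 + 96/35.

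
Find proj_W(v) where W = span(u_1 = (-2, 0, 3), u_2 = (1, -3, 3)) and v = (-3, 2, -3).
proj_W(v) = (-39/22, 71/22, -24/11)

Set up U = [u_1 | ... | u_2] ∈ R^(3×2). The projector onto W = col(U) is P = U (U^T U)^(-1) U^T.
Compute U^T U =
  [13, 7]
  [7, 19],
and U^T v = (-3, -18).
Solve U^T U · c = U^T v for the coefficients: c = (23/66, -71/66). The projection is proj_W(v) = U c.
Check: (v - proj_W(v)) · u_1 = 0  (should be 0).
Check: (v - proj_W(v)) · u_2 = 0  (should be 0).
Result: proj_W(v) = (-39/22, 71/22, -24/11).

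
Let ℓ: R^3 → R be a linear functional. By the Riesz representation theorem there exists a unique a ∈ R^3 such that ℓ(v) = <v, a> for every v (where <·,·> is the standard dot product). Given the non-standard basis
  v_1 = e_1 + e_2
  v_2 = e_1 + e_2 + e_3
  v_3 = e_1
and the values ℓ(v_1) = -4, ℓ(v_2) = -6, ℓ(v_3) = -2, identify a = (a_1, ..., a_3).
a = (-2, -2, -2)

Write a = (a_1, ..., a_3) in the standard basis. For each basis vector v_i, ℓ(v_i) = <v_i, a> is a linear equation in the a_j's. Collect the n equations into a matrix system V a = ℓ, where row i of V is v_i (expressed in the standard basis). Since V is invertible (lower-triangular with 1s on the diagonal, up to permutation), solve by back-substitution:
  V =
[[1, 1, 0],
 [1, 1, 1],
 [1, 0, 0]]
  V a = (-4, -6, -2)
Solving gives a = (-2, -2, -2).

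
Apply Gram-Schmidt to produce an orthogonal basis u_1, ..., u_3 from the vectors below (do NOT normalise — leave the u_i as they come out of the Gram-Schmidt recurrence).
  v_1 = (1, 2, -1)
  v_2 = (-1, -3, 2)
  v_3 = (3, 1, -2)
Orthogonal basis:
  u_1 = (1, 2, -1)
  u_2 = (1/2, 0, 1/2)
  u_3 = (4/3, -4/3, -4/3)

Apply the Gram-Schmidt recurrence
  u_1 = v_1
  u_i = v_i − Σ_{j<i} ((v_i · u_j) / (u_j · u_j)) · u_j.

Step by step this gives:
  u_1 = (1, 2, -1)
  u_2 = (1/2, 0, 1/2)
  u_3 = (4/3, -4/3, -4/3)

Orthogonality check:
  u_2 · u_1 = 0 (should be 0)
  u_3 · u_1 = 0 (should be 0)
  u_3 · u_2 = 0 (should be 0)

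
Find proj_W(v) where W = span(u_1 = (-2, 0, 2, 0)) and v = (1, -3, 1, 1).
proj_W(v) = (0, 0, 0, 0)

Set up U = [u_1 | ... | u_1] ∈ R^(4×1). The projector onto W = col(U) is P = U (U^T U)^(-1) U^T.
Compute U^T U =
  [8],
and U^T v = (0).
Solve U^T U · c = U^T v for the coefficients: c = (0). The projection is proj_W(v) = U c.
Check: (v - proj_W(v)) · u_1 = 0  (should be 0).
Result: proj_W(v) = (0, 0, 0, 0).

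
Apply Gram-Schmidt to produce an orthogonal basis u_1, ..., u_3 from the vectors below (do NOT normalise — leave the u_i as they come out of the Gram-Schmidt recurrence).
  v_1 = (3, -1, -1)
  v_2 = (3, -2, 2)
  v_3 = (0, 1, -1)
Orthogonal basis:
  u_1 = (3, -1, -1)
  u_2 = (6/11, -13/11, 31/11)
  u_3 = (12/53, 27/53, 9/53)

Apply the Gram-Schmidt recurrence
  u_1 = v_1
  u_i = v_i − Σ_{j<i} ((v_i · u_j) / (u_j · u_j)) · u_j.

Step by step this gives:
  u_1 = (3, -1, -1)
  u_2 = (6/11, -13/11, 31/11)
  u_3 = (12/53, 27/53, 9/53)

Orthogonality check:
  u_2 · u_1 = 0 (should be 0)
  u_3 · u_1 = 0 (should be 0)
  u_3 · u_2 = 0 (should be 0)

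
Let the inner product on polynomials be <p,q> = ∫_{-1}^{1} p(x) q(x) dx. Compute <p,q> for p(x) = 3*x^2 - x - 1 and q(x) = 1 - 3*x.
<p,q> = 2

Expand the product: p(x)·q(x) = -9*x^3 + 6*x^2 + 2*x - 1.
∫_{-1}^{1} of each monomial x^k gives [2/(k+1) if k even, 0 if k odd]. Integrating term-by-term (or equivalently evaluating the antiderivative F(x) = -9*x^4/4 + 2*x^3 + x^2 - x at the endpoints):
  F(1) − F(−1) = -1/4 − (-9/4) = 2.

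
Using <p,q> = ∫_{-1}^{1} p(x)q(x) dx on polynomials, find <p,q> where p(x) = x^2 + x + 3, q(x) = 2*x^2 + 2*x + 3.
<p,q> = 392/15

Expand the product: p(x)·q(x) = 2*x^4 + 4*x^3 + 11*x^2 + 9*x + 9.
∫_{-1}^{1} of each monomial x^k gives [2/(k+1) if k even, 0 if k odd]. Integrating term-by-term (or equivalently evaluating the antiderivative F(x) = 2*x^5/5 + x^4 + 11*x^3/3 + 9*x^2/2 + 9*x at the endpoints):
  F(1) − F(−1) = 557/30 − (-227/30) = 392/15.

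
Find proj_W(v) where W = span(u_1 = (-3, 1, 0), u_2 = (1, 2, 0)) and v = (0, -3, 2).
proj_W(v) = (0, -3, 0)

Set up U = [u_1 | ... | u_2] ∈ R^(3×2). The projector onto W = col(U) is P = U (U^T U)^(-1) U^T.
Compute U^T U =
  [10, -1]
  [-1, 5],
and U^T v = (-3, -6).
Solve U^T U · c = U^T v for the coefficients: c = (-3/7, -9/7). The projection is proj_W(v) = U c.
Check: (v - proj_W(v)) · u_1 = 0  (should be 0).
Check: (v - proj_W(v)) · u_2 = 0  (should be 0).
Result: proj_W(v) = (0, -3, 0).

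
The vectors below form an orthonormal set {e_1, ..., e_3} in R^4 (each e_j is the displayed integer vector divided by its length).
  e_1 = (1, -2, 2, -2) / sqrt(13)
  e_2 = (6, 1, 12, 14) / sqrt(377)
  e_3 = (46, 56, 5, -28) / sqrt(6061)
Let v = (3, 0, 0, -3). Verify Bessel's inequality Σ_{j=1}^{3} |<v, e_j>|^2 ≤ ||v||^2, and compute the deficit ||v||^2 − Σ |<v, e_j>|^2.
Σ |<v, e_j>|^2 = 3321/209; ||v||^2 = 18; deficit = 441/209

Write each e_j = u_j / sqrt(<u_j, u_j>) where u_j is the displayed integer vector. Then <v, e_j> = <v, u_j> / sqrt(<u_j, u_j>), so |<v, e_j>|^2 = <v, u_j>^2 / <u_j, u_j>.
Coefficients: <v, e_1> = 9/sqrt(13), <v, e_2> = -24/sqrt(377), <v, e_3> = 222/sqrt(6061).
Square and sum: Σ |<v, e_j>|^2 = 3321/209.
Compute ||v||^2 = v·v = 18.
Deficit = 18 − 3321/209 = 441/209 ≥ 0, confirming Bessel's inequality. (The deficit equals ||v − Σ <v,e_j> e_j||^2, the squared distance from v to span{e_j}.)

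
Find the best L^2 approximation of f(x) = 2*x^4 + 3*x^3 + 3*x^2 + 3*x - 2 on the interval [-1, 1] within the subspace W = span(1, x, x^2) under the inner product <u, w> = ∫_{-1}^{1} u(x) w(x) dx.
g(x) = 33*x^2/7 + 24*x/5 - 76/35

The best approximation g ∈ W is the orthogonal projection of f onto W. Writing g = a_0 + a_1 x + a_2 x^2, the coefficients solve the normal equations G · a = b where
  G_{ij} = <φ_i, φ_j> and b_i = <f, φ_i>, with φ_0 = 1, φ_1 = x, φ_2 = x^2.
G =
  [2, 0, 2/3]
  [0, 2/3, 0]
  [2/3, 0, 2/5],
b = (-6/5, 16/5, 46/105).
Solving gives a_0 = -76/35, a_1 = 24/5, a_2 = 33/7, so
  g(x) = 33*x^2/7 + 24*x/5 - 76/35.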